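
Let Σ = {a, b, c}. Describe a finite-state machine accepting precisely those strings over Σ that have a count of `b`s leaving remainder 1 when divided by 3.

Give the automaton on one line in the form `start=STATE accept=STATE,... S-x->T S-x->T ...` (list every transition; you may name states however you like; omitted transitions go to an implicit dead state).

start=S0 accept=S1 S0-a->S0 S0-b->S1 S0-c->S0 S1-a->S1 S1-b->S2 S1-c->S1 S2-a->S2 S2-b->S0 S2-c->S2

The only thing that matters is how many `b`s have appeared, reduced mod 3. Use one state per residue: S0 for 0, …, S2 for 2. Reading `b` moves to the next residue; anything else stays put. S1 is accepting.
3 states suffice.
        a   b   c  
>  S0   S0  S1  S0 
 * S1   S1  S2  S1 
   S2   S2  S0  S2 
(> = start, * = accepting)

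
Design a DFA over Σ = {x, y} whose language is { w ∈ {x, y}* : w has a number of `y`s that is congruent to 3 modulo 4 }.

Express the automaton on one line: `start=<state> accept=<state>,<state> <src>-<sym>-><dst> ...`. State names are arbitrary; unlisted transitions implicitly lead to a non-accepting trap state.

start=S0 accept=S3 S0-x->S0 S0-y->S1 S1-x->S1 S1-y->S2 S2-x->S2 S2-y->S3 S3-x->S3 S3-y->S0

The only thing that matters is how many `y`s have appeared, reduced mod 4. Use one state per residue: S0 for 0, …, S3 for 3. Reading `y` moves to the next residue; anything else stays put. S3 is accepting.
With 4 states:
        x   y  
>  S0   S0  S1 
   S1   S1  S2 
   S2   S2  S3 
 * S3   S3  S0 
(> = start, * = accepting)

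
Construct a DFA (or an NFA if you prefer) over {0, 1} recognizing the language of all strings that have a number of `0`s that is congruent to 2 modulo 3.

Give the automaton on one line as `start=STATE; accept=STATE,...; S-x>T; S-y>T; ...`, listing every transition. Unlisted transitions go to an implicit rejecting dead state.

The only thing that matters is how many `0`s have appeared, reduced mod 3. Use one state per residue: q0 for 0, …, q2 for 2. Reading `0` moves to the next residue; anything else stays put. q2 is accepting.
3 states suffice.
        0   1  
>  q0   q1  q0 
   q1   q2  q1 
 * q2   q0  q2 
(> = start, * = accepting)

start=q0; accept=q2; q0-0>q1; q0-1>q0; q1-0>q2; q1-1>q1; q2-0>q0; q2-1>q2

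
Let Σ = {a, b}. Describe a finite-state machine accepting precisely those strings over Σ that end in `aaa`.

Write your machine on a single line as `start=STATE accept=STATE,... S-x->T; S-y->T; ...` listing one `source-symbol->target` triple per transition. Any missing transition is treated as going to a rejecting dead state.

Remember how much of `aaa` the current input suffix matches. State s0 means no match yet; s1 means the last symbol is `a`; s2 means the last 2 symbols are `aa`; s3 means the last 3 symbols are `aaa`. Only s3 accepts. On a mismatch, fall back to the longest proper suffix that is still a prefix of `aaa`.
        a   b  
>  s0   s1  s0 
   s1   s2  s0 
   s2   s3  s0 
 * s3   s3  s0 
(> = start, * = accepting)

start=s0; accept=s3; s0-a->s1; s0-b->s0; s1-a->s2; s1-b->s0; s2-a->s3; s2-b->s0; s3-a->s3; s3-b->s0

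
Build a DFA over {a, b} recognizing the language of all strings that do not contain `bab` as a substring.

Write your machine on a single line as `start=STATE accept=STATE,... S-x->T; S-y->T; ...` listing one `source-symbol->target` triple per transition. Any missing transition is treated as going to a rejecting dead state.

start=s0; accept=s0,s1,s2; s0-a->s0; s0-b->s1; s1-a->s2; s1-b->s1; s2-a->s0; s2-b->s3; s3-a->s3; s3-b->s3

This is the complement of 'contains `bab`'. Use the same substring-matching states — s0 through s3 holding how much of `bab` has just been matched — but flip the accepting set: everything except the trap s3 accepts.
With 4 states:
        a   b  
>* s0   s0  s1 
 * s1   s2  s1 
 * s2   s0  s3 
   s3   s3  s3 
(> = start, * = accepting)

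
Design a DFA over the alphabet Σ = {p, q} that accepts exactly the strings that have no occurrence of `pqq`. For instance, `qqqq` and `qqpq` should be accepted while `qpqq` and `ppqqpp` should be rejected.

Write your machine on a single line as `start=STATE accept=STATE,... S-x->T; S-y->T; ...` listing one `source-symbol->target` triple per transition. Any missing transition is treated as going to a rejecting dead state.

This is the complement of 'contains `pqq`'. Use the same substring-matching states — S0 through S3 holding how much of `pqq` has just been matched — but flip the accepting set: everything except the trap S3 accepts.
With 4 states:
        p   q  
>* S0   S1  S0 
 * S1   S1  S2 
 * S2   S1  S3 
   S3   S3  S3 
(> = start, * = accepting)

start=S0; accept=S0,S1,S2; S0-p->S1; S0-q->S0; S1-p->S1; S1-q->S2; S2-p->S1; S2-q->S3; S3-p->S3; S3-q->S3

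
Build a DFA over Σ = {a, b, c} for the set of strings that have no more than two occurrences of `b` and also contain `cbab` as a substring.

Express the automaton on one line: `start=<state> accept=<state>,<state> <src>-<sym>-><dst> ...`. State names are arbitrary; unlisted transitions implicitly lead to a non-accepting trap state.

Handle the two conditions separately and then intersect. The first has 4 states tracking the count of `b`s, saturating at 3; the second has 5 states tracking whether and how much of `cbab` has been seen. A product state is a pair (one from each), accepting exactly when both do. Minimizing collapses redundant product states.
With 6 states:
        a   b   c  
>  q0   q0  q1  q2 
   q1   q1  q1  q1 
   q2   q0  q3  q2 
   q3   q4  q1  q1 
   q4   q1  q5  q1 
 * q5   q5  q1  q5 
(> = start, * = accepting)

start=q0 accept=q5 q0-a->q0 q0-b->q1 q0-c->q2 q1-a->q1 q1-b->q1 q1-c->q1 q2-a->q0 q2-b->q3 q2-c->q2 q3-a->q4 q3-b->q1 q3-c->q1 q4-a->q1 q4-b->q5 q4-c->q1 q5-a->q5 q5-b->q1 q5-c->q5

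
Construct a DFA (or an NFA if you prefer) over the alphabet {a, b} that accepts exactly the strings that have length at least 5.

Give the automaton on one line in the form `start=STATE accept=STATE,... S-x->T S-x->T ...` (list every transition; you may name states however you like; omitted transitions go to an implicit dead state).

We only need to distinguish lengths 0, 1, …, 5, and '>5'. Chain q0 → q1 → q2 → q3 → q4 → q5 → q6 on every symbol, with q6 looping. Accepting states: {q5, q6}.
        a   b  
>  q0   q1  q1 
   q1   q2  q2 
   q2   q3  q3 
   q3   q4  q4 
   q4   q5  q5 
 * q5   q6  q6 
 * q6   q6  q6 
(> = start, * = accepting)

start=q0 accept=q5,q6 q0-a->q1 q0-b->q1 q1-a->q2 q1-b->q2 q2-a->q3 q2-b->q3 q3-a->q4 q3-b->q4 q4-a->q5 q4-b->q5 q5-a->q6 q5-b->q6 q6-a->q6 q6-b->q6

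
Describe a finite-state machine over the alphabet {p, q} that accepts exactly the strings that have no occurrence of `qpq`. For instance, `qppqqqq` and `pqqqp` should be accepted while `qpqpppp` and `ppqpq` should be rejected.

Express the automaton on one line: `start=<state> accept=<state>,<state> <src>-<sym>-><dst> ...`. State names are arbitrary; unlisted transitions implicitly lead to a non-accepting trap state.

start=A accept=A,B,C A-p->A A-q->B B-p->C B-q->B C-p->A C-q->D D-p->D D-q->D

Track partial matches of the forbidden pattern `qpq`. State D is a dead state reached once `qpq` has occurred; every other state accepts. A means no part of `qpq` is currently matched.
With 4 states:
       p  q 
>* A   A  B 
 * B   C  B 
 * C   A  D 
   D   D  D 
(> = start, * = accepting)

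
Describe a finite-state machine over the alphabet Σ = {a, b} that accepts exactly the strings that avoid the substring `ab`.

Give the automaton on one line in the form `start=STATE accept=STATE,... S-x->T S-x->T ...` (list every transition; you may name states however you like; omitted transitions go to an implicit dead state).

start=q0 accept=q0,q1 q0-a->q1 q0-b->q0 q1-a->q1 q1-b->q2 q2-a->q2 q2-b->q2

This is the complement of 'contains `ab`'. Use the same substring-matching states — q0 through q2 holding how much of `ab` has just been matched — but flip the accepting set: everything except the trap q2 accepts.
A 3-state machine:
        a   b  
>* q0   q1  q0 
 * q1   q1  q2 
   q2   q2  q2 
(> = start, * = accepting)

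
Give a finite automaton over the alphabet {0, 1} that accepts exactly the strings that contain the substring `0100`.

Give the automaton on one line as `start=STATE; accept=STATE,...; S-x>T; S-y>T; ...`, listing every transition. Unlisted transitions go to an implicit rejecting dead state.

States S0..S3 record the length of the longest prefix of `0100` that matches the current input suffix. Reaching S4 means `0100` has been seen, and we stay there forever. Accept from S4.
        0   1  
>  S0   S1  S0 
   S1   S1  S2 
   S2   S3  S0 
   S3   S4  S2 
 * S4   S4  S4 
(> = start, * = accepting)

start=S0; accept=S4; S0-0>S1; S0-1>S0; S1-0>S1; S1-1>S2; S2-0>S3; S2-1>S0; S3-0>S4; S3-1>S2; S4-0>S4; S4-1>S4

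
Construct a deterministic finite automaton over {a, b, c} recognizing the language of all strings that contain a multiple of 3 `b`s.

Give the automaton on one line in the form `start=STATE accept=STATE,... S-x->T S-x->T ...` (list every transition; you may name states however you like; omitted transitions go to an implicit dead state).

start=S0 accept=S0 S0-a->S0 S0-b->S1 S0-c->S0 S1-a->S1 S1-b->S2 S1-c->S1 S2-a->S2 S2-b->S0 S2-c->S2

The only thing that matters is how many `b`s have appeared, reduced mod 3. Use one state per residue: S0 for 0, …, S2 for 2. Reading `b` moves to the next residue; anything else stays put. S0 is accepting.
        a   b   c  
>* S0   S0  S1  S0 
   S1   S1  S2  S1 
   S2   S2  S0  S2 
(> = start, * = accepting)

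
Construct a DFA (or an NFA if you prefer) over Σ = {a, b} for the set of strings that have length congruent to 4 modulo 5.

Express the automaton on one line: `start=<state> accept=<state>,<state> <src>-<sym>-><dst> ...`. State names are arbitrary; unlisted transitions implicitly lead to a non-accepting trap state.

Only the length mod 5 matters, so use a 5-cycle: from any state, every input symbol moves to the next state, wrapping S4 back to S0. Mark S4 accepting.
        a   b  
>  S0   S1  S1 
   S1   S2  S2 
   S2   S3  S3 
   S3   S4  S4 
 * S4   S0  S0 
(> = start, * = accepting)

start=S0 accept=S4 S0-a->S1 S0-b->S1 S1-a->S2 S1-b->S2 S2-a->S3 S2-b->S3 S3-a->S4 S3-b->S4 S4-a->S0 S4-b->S0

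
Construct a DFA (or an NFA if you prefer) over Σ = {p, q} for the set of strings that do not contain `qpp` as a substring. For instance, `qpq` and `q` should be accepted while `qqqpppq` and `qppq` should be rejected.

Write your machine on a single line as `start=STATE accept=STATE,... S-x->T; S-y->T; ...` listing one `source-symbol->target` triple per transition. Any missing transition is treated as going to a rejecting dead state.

start=A; accept=A,B,C; A-p->A; A-q->B; B-p->C; B-q->B; C-p->D; C-q->B; D-p->D; D-q->D

This is the complement of 'contains `qpp`'. Use the same substring-matching states — A through D holding how much of `qpp` has just been matched — but flip the accepting set: everything except the trap D accepts.
With 4 states:
       p  q 
>* A   A  B 
 * B   C  B 
 * C   D  B 
   D   D  D 
(> = start, * = accepting)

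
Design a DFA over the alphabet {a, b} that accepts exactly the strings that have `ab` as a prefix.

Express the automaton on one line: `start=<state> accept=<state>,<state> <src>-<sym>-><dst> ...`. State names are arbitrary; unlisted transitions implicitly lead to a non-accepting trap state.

start=q0 accept=q2 q0-a->q1 q0-b->q3 q1-a->q3 q1-b->q2 q2-a->q2 q2-b->q2 q3-a->q3 q3-b->q3

Check the first 2 symbols one by one: q0 through q1 record how many have matched `ab` so far; any wrong symbol goes to the dead state q3. After all 2 match we enter the accepting sink q2.
        a   b  
>  q0   q1  q3 
   q1   q3  q2 
 * q2   q2  q2 
   q3   q3  q3 
(> = start, * = accepting)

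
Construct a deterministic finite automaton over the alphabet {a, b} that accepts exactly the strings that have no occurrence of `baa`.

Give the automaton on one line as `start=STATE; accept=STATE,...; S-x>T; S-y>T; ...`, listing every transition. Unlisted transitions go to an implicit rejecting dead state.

Track partial matches of the forbidden pattern `baa`. State q3 is a dead state reached once `baa` has occurred; every other state accepts. q0 means no part of `baa` is currently matched.
A 4-state machine:
        a   b  
>* q0   q0  q1 
 * q1   q2  q1 
 * q2   q3  q1 
   q3   q3  q3 
(> = start, * = accepting)

start=q0; accept=q0,q1,q2; q0-a>q0; q0-b>q1; q1-a>q2; q1-b>q1; q2-a>q3; q2-b>q1; q3-a>q3; q3-b>q3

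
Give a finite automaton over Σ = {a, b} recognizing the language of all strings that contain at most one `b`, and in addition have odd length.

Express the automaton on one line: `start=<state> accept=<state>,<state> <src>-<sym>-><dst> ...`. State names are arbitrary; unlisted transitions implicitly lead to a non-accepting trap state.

Build one automaton per condition and run them in lockstep. One (3 states) tracks the count of `b`s, saturating at 2; the other (2 states) tracks the input length modulo 2. Each combined state is a pair, one component from each; accept when both components accept.
6 states suffice.
        a   b  
>  S0   S1  S2 
 * S1   S0  S3 
 * S2   S3  S4 
   S3   S2  S5 
   S4   S5  S5 
   S5   S4  S4 
(> = start, * = accepting)

start=S0 accept=S1,S2 S0-a->S1 S0-b->S2 S1-a->S0 S1-b->S3 S2-a->S3 S2-b->S4 S3-a->S2 S3-b->S5 S4-a->S5 S4-b->S5 S5-a->S4 S5-b->S4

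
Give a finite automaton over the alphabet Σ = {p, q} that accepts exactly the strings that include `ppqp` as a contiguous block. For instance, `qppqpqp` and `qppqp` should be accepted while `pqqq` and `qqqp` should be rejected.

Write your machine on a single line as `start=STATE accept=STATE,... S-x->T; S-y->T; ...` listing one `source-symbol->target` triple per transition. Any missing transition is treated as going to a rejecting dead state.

start=S0; accept=S4; S0-p->S1; S0-q->S0; S1-p->S2; S1-q->S0; S2-p->S2; S2-q->S3; S3-p->S4; S3-q->S0; S4-p->S4; S4-q->S4

States S0..S3 record the length of the longest prefix of `ppqp` that matches the current input suffix. Reaching S4 means `ppqp` has been seen, and we stay there forever. Accept from S4.
A 5-state machine:
        p   q  
>  S0   S1  S0 
   S1   S2  S0 
   S2   S2  S3 
   S3   S4  S0 
 * S4   S4  S4 
(> = start, * = accepting)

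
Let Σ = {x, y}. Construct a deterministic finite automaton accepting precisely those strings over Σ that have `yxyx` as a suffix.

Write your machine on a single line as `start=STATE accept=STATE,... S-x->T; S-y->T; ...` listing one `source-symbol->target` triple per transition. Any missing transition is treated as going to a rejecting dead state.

start=q0; accept=q4; q0-x->q0; q0-y->q1; q1-x->q2; q1-y->q1; q2-x->q0; q2-y->q3; q3-x->q4; q3-y->q1; q4-x->q0; q4-y->q3

Let each state record the length of the longest suffix of the input read so far that is also a prefix of `yxyx`. q1 means the last symbol is `y`; q2 means the last 2 symbols are `yx`; q3 means the last 3 symbols are `yxy`; q4 means the last 4 symbols are `yxyx`. Accept only at q4, where the string currently ends in `yxyx`.
5 states suffice.
        x   y  
>  q0   q0  q1 
   q1   q2  q1 
   q2   q0  q3 
   q3   q4  q1 
 * q4   q0  q3 
(> = start, * = accepting)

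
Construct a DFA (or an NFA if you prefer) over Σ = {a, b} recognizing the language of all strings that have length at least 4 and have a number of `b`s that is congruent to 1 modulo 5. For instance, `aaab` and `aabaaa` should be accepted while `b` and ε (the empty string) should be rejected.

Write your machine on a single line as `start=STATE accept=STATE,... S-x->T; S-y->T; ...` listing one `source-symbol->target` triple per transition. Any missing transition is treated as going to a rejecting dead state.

start=q0; accept=q11,q16; q0-a->q1; q0-b->q2; q1-a->q3; q1-b->q4; q2-a->q4; q2-b->q5; q3-a->q6; q3-b->q7; q4-a->q7; q4-b->q8; q5-a->q8; q5-b->q9; q6-a->q10; q6-b->q11; q7-a->q11; q7-b->q12; q8-a->q12; q8-b->q13; q9-a->q13; q9-b->q14; q10-a->q15; q10-b->q16; q11-a->q16; q11-b->q17; q12-a->q17; q12-b->q18; q13-a->q18; q13-b->q19; q14-a->q19; q14-b->q15; q15-a->q15; q15-b->q16; q16-a->q16; q16-b->q17; q17-a->q17; q17-b->q18; q18-a->q18; q18-b->q19; q19-a->q19; q19-b->q15

Handle the two conditions separately and then intersect. One (6 states) tracks the input length, saturating at 5; the other (5 states) tracks the count of `b`s modulo 5. Each combined state is a pair, one component from each; accept when both components accept.
A 20-state machine:
          a    b  
>  q0     q1   q2 
   q1     q3   q4 
   q2     q4   q5 
   q3     q6   q7 
   q4     q7   q8 
   q5     q8   q9 
   q6    q10  q11 
   q7    q11  q12 
   q8    q12  q13 
   q9    q13  q14 
   q10   q15  q16 
 * q11   q16  q17 
   q12   q17  q18 
   q13   q18  q19 
   q14   q19  q15 
   q15   q15  q16 
 * q16   q16  q17 
   q17   q17  q18 
   q18   q18  q19 
   q19   q19  q15 
(> = start, * = accepting)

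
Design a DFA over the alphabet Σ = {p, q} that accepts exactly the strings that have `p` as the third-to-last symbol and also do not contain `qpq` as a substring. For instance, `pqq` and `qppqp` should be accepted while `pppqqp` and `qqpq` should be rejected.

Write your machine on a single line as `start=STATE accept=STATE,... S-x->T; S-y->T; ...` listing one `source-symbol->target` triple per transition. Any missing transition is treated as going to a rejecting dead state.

start=S0; accept=S6,S7,S8,S9; S0-p->S1; S0-q->S2; S1-p->S3; S1-q->S4; S2-p->S5; S2-q->S2; S3-p->S6; S3-q->S7; S4-p->S8; S4-q->S9; S5-p->S3; S5-q->S10; S6-p->S6; S6-q->S7; S7-p->S8; S7-q->S9; S8-p->S3; S8-q->S10; S9-p->S5; S9-q->S2; S10-p->S10; S10-q->S10

Run two small machines in parallel and take their product. One (15 states) tracks the last 3 symbols read; the other (4 states) tracks partial matches of the forbidden pattern `qpq`. Each combined state is a pair, one component from each; accept when both components accept. Equivalent product states are then merged.
An 11-state machine:
          p    q  
>  S0     S1   S2 
   S1     S3   S4 
   S2     S5   S2 
   S3     S6   S7 
   S4     S8   S9 
   S5     S3  S10 
 * S6     S6   S7 
 * S7     S8   S9 
 * S8     S3  S10 
 * S9     S5   S2 
   S10   S10  S10 
(> = start, * = accepting)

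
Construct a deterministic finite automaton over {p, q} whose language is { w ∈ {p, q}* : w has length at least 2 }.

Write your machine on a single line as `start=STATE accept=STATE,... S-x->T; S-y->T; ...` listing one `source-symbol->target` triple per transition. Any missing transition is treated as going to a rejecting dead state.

We only need to distinguish lengths 0, 1, …, 2, and '>2'. Chain s0 → s1 → s2 → s3 on every symbol, with s3 looping. Accepting states: {s2, s3}.
        p   q  
>  s0   s1  s1 
   s1   s2  s2 
 * s2   s3  s3 
 * s3   s3  s3 
(> = start, * = accepting)

start=s0; accept=s2,s3; s0-p->s1; s0-q->s1; s1-p->s2; s1-q->s2; s2-p->s3; s2-q->s3; s3-p->s3; s3-q->s3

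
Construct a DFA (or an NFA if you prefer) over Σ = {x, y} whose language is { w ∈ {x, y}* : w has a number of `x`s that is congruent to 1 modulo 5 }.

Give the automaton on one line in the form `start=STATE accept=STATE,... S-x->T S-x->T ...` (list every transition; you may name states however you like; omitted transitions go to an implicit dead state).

The only thing that matters is how many `x`s have appeared, reduced mod 5. Use one state per residue: q0 for 0, …, q4 for 4. Reading `x` moves to the next residue; anything else stays put. q1 is accepting.
        x   y  
>  q0   q1  q0 
 * q1   q2  q1 
   q2   q3  q2 
   q3   q4  q3 
   q4   q0  q4 
(> = start, * = accepting)

start=q0 accept=q1 q0-x->q1 q0-y->q0 q1-x->q2 q1-y->q1 q2-x->q3 q2-y->q2 q3-x->q4 q3-y->q3 q4-x->q0 q4-y->q4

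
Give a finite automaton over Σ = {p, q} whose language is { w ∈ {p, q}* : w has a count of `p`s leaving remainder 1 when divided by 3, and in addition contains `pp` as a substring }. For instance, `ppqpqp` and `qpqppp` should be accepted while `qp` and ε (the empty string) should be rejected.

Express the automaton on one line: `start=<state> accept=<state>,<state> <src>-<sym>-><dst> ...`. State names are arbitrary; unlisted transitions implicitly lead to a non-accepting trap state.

Build one automaton per condition and run them in lockstep. One (3 states) tracks the count of `p`s modulo 3; the other (3 states) tracks whether and how much of `pp` has been seen. Each combined state is a pair, one component from each; accept when both components accept.
A 9-state machine:
       p  q 
>  A   B  A 
   B   C  D 
   C   E  C 
   D   F  D 
   E   G  E 
   F   E  H 
 * G   C  G 
   H   I  H 
   I   G  A 
(> = start, * = accepting)

start=A accept=G A-p->B A-q->A B-p->C B-q->D C-p->E C-q->C D-p->F D-q->D E-p->G E-q->E F-p->E F-q->H G-p->C G-q->G H-p->I H-q->H I-p->G I-q->A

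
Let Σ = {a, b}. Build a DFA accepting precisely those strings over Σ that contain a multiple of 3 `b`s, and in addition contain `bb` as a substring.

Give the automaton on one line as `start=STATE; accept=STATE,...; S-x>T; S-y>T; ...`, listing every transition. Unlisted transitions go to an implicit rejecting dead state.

Build one automaton per condition and run them in lockstep. The first has 3 states tracking the count of `b`s modulo 3; the second has 3 states tracking whether and how much of `bb` has been seen. A product state is a pair (one from each), accepting exactly when both do.
        a   b  
>  q0   q0  q1 
   q1   q2  q3 
   q2   q2  q4 
   q3   q3  q5 
   q4   q6  q5 
 * q5   q5  q7 
   q6   q6  q8 
   q7   q7  q3 
   q8   q0  q7 
(> = start, * = accepting)

start=q0; accept=q5; q0-a>q0; q0-b>q1; q1-a>q2; q1-b>q3; q2-a>q2; q2-b>q4; q3-a>q3; q3-b>q5; q4-a>q6; q4-b>q5; q5-a>q5; q5-b>q7; q6-a>q6; q6-b>q8; q7-a>q7; q7-b>q3; q8-a>q0; q8-b>q7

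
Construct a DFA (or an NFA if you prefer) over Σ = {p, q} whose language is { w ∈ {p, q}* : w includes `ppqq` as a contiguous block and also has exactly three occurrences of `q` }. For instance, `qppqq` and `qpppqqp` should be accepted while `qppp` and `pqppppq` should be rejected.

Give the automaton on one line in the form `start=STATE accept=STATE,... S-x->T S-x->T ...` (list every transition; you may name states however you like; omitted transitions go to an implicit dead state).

Handle the two conditions separately and then intersect. One (5 states) tracks whether and how much of `ppqq` has been seen; the other (5 states) tracks the count of `q`s, saturating at 4. Each combined state is a pair, one component from each; accept when both components accept. After merging equivalent states the machine shrinks.
          p    q  
>  s0     s1   s2 
   s1     s3   s2 
   s2     s4   s5 
   s3     s3   s6 
   s4     s7   s5 
   s5     s5   s5 
   s6     s4   s8 
   s7     s7   s9 
   s8     s8  s10 
   s9     s5  s10 
 * s10   s10   s5 
(> = start, * = accepting)

start=s0 accept=s10 s0-p->s1 s0-q->s2 s1-p->s3 s1-q->s2 s2-p->s4 s2-q->s5 s3-p->s3 s3-q->s6 s4-p->s7 s4-q->s5 s5-p->s5 s5-q->s5 s6-p->s4 s6-q->s8 s7-p->s7 s7-q->s9 s8-p->s8 s8-q->s10 s9-p->s5 s9-q->s10 s10-p->s10 s10-q->s5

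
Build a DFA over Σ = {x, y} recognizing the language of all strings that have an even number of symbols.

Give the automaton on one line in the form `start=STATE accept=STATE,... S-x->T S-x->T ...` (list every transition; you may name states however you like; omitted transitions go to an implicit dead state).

Only the length mod 2 matters, so use a 2-cycle: from any state, every input symbol moves to the next state, wrapping q1 back to q0. Mark q0 accepting.
        x   y  
>* q0   q1  q1 
   q1   q0  q0 
(> = start, * = accepting)

start=q0 accept=q0 q0-x->q1 q0-y->q1 q1-x->q0 q1-y->q0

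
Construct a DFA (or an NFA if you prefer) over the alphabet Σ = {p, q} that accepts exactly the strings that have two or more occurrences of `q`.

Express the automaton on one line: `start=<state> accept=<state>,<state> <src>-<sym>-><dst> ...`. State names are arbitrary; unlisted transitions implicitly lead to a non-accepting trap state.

Count `q`s, saturating at 3: states s0 through s2 mean 0 through 2 `q`s seen; s3 means more than 2. Each `q` increments (capped at s3); other symbols loop. Accept from {s2, s3}.
4 states suffice.
        p   q  
>  s0   s0  s1 
   s1   s1  s2 
 * s2   s2  s3 
 * s3   s3  s3 
(> = start, * = accepting)

start=s0 accept=s2,s3 s0-p->s0 s0-q->s1 s1-p->s1 s1-q->s2 s2-p->s2 s2-q->s3 s3-p->s3 s3-q->s3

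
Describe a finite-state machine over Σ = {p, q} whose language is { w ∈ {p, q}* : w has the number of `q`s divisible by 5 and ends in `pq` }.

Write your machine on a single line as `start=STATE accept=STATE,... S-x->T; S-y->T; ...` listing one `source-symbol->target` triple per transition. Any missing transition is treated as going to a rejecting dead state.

Handle the two conditions separately and then intersect. One (5 states) tracks the count of `q`s modulo 5; the other (3 states) tracks how much of the suffix `pq` has currently been matched. Each combined state is a pair, one component from each; accept when both components accept. Equivalent product states are then merged.
With 7 states:
       p  q 
>  A   A  B 
   B   B  C 
   C   C  D 
   D   D  E 
   E   F  A 
   F   F  G 
 * G   A  B 
(> = start, * = accepting)

start=A; accept=G; A-p->A; A-q->B; B-p->B; B-q->C; C-p->C; C-q->D; D-p->D; D-q->E; E-p->F; E-q->A; F-p->F; F-q->G; G-p->A; G-q->B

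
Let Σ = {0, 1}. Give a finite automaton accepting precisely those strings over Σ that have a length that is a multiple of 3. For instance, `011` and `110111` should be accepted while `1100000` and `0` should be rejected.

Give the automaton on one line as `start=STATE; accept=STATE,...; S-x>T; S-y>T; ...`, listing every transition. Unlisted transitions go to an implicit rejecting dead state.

Only the length mod 3 matters, so use a 3-cycle: from any state, every input symbol moves to the next state, wrapping C back to A. Mark A accepting.
3 states suffice.
       0  1 
>* A   B  B 
   B   C  C 
   C   A  A 
(> = start, * = accepting)

start=A; accept=A; A-0>B; A-1>B; B-0>C; B-1>C; C-0>A; C-1>A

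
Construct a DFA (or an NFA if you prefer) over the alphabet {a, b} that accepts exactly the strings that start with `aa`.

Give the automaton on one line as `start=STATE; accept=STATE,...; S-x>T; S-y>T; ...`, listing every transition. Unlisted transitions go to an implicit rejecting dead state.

start=q0; accept=q2; q0-a>q1; q0-b>q3; q1-a>q2; q1-b>q3; q2-a>q2; q2-b>q2; q3-a>q3; q3-b>q3

Walk along `aa` while the input agrees: from q0 take `a` to q1, and so on. Any deviation drops to the rejecting sink q3. Once q2 is reached the prefix is confirmed and every continuation is accepted.
With 4 states:
        a   b  
>  q0   q1  q3 
   q1   q2  q3 
 * q2   q2  q2 
   q3   q3  q3 
(> = start, * = accepting)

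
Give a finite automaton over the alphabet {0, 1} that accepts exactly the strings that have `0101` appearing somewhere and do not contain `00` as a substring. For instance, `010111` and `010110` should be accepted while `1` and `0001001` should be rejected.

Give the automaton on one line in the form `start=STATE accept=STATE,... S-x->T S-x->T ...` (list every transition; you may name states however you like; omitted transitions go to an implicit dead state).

start=S0 accept=S8,S10 S0-0->S1 S0-1->S0 S1-0->S2 S1-1->S3 S2-0->S2 S2-1->S4 S3-0->S5 S3-1->S0 S4-0->S6 S4-1->S7 S5-0->S2 S5-1->S8 S6-0->S2 S6-1->S9 S7-0->S2 S7-1->S7 S8-0->S10 S8-1->S8 S9-0->S9 S9-1->S9 S10-0->S9 S10-1->S8

Build one automaton per condition and run them in lockstep. The first has 5 states tracking whether and how much of `0101` has been seen; the second has 3 states tracking partial matches of the forbidden pattern `00`. A product state is a pair (one from each), accepting exactly when both do.
An 11-state machine:
          0    1  
>  S0     S1   S0 
   S1     S2   S3 
   S2     S2   S4 
   S3     S5   S0 
   S4     S6   S7 
   S5     S2   S8 
   S6     S2   S9 
   S7     S2   S7 
 * S8    S10   S8 
   S9     S9   S9 
 * S10    S9   S8 
(> = start, * = accepting)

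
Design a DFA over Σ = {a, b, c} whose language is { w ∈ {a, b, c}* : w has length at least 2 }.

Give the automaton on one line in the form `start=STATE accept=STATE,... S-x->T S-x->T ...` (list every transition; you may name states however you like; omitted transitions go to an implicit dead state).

We only need to distinguish lengths 0, 1, …, 2, and '>2'. Chain q0 → q1 → q2 → q3 on every symbol, with q3 looping. Accepting states: {q2, q3}.
        a   b   c  
>  q0   q1  q1  q1 
   q1   q2  q2  q2 
 * q2   q3  q3  q3 
 * q3   q3  q3  q3 
(> = start, * = accepting)

start=q0 accept=q2,q3 q0-a->q1 q0-b->q1 q0-c->q1 q1-a->q2 q1-b->q2 q1-c->q2 q2-a->q3 q2-b->q3 q2-c->q3 q3-a->q3 q3-b->q3 q3-c->q3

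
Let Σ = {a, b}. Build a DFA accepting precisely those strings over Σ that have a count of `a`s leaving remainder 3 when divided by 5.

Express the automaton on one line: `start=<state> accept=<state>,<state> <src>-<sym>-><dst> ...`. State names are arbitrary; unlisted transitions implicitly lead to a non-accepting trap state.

Keep the running count of `a`s modulo 5: each `a` advances along the cycle s0 → s1 → s2 → s3 → s4 → s0 while other symbols loop. Accept at s3.
        a   b  
>  s0   s1  s0 
   s1   s2  s1 
   s2   s3  s2 
 * s3   s4  s3 
   s4   s0  s4 
(> = start, * = accepting)

start=s0 accept=s3 s0-a->s1 s0-b->s0 s1-a->s2 s1-b->s1 s2-a->s3 s2-b->s2 s3-a->s4 s3-b->s3 s4-a->s0 s4-b->s4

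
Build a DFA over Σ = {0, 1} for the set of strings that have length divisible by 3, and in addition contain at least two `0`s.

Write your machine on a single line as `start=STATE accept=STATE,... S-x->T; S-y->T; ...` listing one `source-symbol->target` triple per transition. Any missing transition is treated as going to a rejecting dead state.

Run two small machines in parallel and take their product. The first has 3 states tracking the input length modulo 3; the second has 4 states tracking the count of `0`s, saturating at 3. A product state is a pair (one from each), accepting exactly when both do.
       0  1 
>  A   B  C 
   B   D  E 
   C   E  F 
   D   G  H 
   E   H  I 
   F   I  A 
 * G   J  J 
 * H   J  K 
   I   K  B 
   J   L  L 
   K   L  D 
   L   G  G 
(> = start, * = accepting)

start=A; accept=G,H; A-0->B; A-1->C; B-0->D; B-1->E; C-0->E; C-1->F; D-0->G; D-1->H; E-0->H; E-1->I; F-0->I; F-1->A; G-0->J; G-1->J; H-0->J; H-1->K; I-0->K; I-1->B; J-0->L; J-1->L; K-0->L; K-1->D; L-0->G; L-1->G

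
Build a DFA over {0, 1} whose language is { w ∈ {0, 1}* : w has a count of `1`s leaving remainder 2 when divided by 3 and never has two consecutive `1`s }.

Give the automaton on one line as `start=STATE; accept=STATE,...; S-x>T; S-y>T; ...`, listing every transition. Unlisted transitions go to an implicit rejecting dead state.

Handle the two conditions separately and then intersect. One (3 states) tracks the count of `1`s modulo 3; the other (3 states) tracks partial matches of the forbidden pattern `11`. Each combined state is a pair, one component from each; accept when both components accept.
A 9-state machine:
        0   1  
>  q0   q0  q1 
   q1   q2  q3 
   q2   q2  q4 
   q3   q3  q5 
 * q4   q6  q5 
   q5   q5  q7 
 * q6   q6  q8 
   q7   q7  q3 
   q8   q0  q7 
(> = start, * = accepting)

start=q0; accept=q4,q6; q0-0>q0; q0-1>q1; q1-0>q2; q1-1>q3; q2-0>q2; q2-1>q4; q3-0>q3; q3-1>q5; q4-0>q6; q4-1>q5; q5-0>q5; q5-1>q7; q6-0>q6; q6-1>q8; q7-0>q7; q7-1>q3; q8-0>q0; q8-1>q7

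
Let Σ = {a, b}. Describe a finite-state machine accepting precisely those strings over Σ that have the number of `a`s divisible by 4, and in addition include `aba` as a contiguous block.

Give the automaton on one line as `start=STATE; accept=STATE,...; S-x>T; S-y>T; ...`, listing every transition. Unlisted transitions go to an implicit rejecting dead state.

start=q0; accept=q13; q0-a>q1; q0-b>q0; q1-a>q2; q1-b>q3; q2-a>q4; q2-b>q5; q3-a>q6; q3-b>q7; q4-a>q8; q4-b>q9; q5-a>q10; q5-b>q11; q6-a>q10; q6-b>q6; q7-a>q2; q7-b>q7; q8-a>q1; q8-b>q12; q9-a>q13; q9-b>q14; q10-a>q13; q10-b>q10; q11-a>q4; q11-b>q11; q12-a>q15; q12-b>q0; q13-a>q15; q13-b>q13; q14-a>q8; q14-b>q14; q15-a>q6; q15-b>q15

Run two small machines in parallel and take their product. One (4 states) tracks the count of `a`s modulo 4; the other (4 states) tracks whether and how much of `aba` has been seen. Each combined state is a pair, one component from each; accept when both components accept.
A 16-state machine:
          a    b  
>  q0     q1   q0 
   q1     q2   q3 
   q2     q4   q5 
   q3     q6   q7 
   q4     q8   q9 
   q5    q10  q11 
   q6    q10   q6 
   q7     q2   q7 
   q8     q1  q12 
   q9    q13  q14 
   q10   q13  q10 
   q11    q4  q11 
   q12   q15   q0 
 * q13   q15  q13 
   q14    q8  q14 
   q15    q6  q15 
(> = start, * = accepting)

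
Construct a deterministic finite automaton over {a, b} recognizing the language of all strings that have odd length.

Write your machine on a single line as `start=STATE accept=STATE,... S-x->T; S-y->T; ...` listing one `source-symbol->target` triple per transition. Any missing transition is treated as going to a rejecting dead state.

start=s0; accept=s1; s0-a->s1; s0-b->s1; s1-a->s0; s1-b->s0

Count input length modulo 2: every symbol advances one step around the cycle s0 → s1 → s0. Accept at s1.
2 states suffice.
        a   b  
>  s0   s1  s1 
 * s1   s0  s0 
(> = start, * = accepting)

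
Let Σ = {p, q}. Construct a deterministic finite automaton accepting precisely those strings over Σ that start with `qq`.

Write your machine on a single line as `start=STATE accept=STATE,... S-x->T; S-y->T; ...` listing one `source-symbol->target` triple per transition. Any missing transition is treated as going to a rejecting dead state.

Check the first 2 symbols one by one: S0 through S1 record how many have matched `qq` so far; any wrong symbol goes to the dead state S3. After all 2 match we enter the accepting sink S2.
4 states suffice.
        p   q  
>  S0   S3  S1 
   S1   S3  S2 
 * S2   S2  S2 
   S3   S3  S3 
(> = start, * = accepting)

start=S0; accept=S2; S0-p->S3; S0-q->S1; S1-p->S3; S1-q->S2; S2-p->S2; S2-q->S2; S3-p->S3; S3-q->S3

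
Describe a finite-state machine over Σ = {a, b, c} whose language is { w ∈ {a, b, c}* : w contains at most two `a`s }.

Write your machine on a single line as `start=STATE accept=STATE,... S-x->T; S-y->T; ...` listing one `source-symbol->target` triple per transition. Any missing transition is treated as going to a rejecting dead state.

Only the number of `a`s matters, and only up to 3. Make a chain s0 → s1 → s2 → s3 advanced by each `a` (with s3 absorbing); every other symbol self-loops. The accepting set is {s0, s1, s2}.
A 4-state machine:
        a   b   c  
>* s0   s1  s0  s0 
 * s1   s2  s1  s1 
 * s2   s3  s2  s2 
   s3   s3  s3  s3 
(> = start, * = accepting)

start=s0; accept=s0,s1,s2; s0-a->s1; s0-b->s0; s0-c->s0; s1-a->s2; s1-b->s1; s1-c->s1; s2-a->s3; s2-b->s2; s2-c->s2; s3-a->s3; s3-b->s3; s3-c->s3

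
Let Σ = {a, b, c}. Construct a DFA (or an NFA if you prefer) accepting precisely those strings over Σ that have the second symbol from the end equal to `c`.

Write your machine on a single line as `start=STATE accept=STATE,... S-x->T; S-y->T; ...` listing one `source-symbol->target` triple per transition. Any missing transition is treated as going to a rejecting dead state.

start=S0; accept=S10,S11,S12; S0-a->S1; S0-b->S2; S0-c->S3; S1-a->S4; S1-b->S5; S1-c->S6; S2-a->S7; S2-b->S8; S2-c->S9; S3-a->S10; S3-b->S11; S3-c->S12; S4-a->S4; S4-b->S5; S4-c->S6; S5-a->S7; S5-b->S8; S5-c->S9; S6-a->S10; S6-b->S11; S6-c->S12; S7-a->S4; S7-b->S5; S7-c->S6; S8-a->S7; S8-b->S8; S8-c->S9; S9-a->S10; S9-b->S11; S9-c->S12; S10-a->S4; S10-b->S5; S10-c->S6; S11-a->S7; S11-b->S8; S11-c->S9; S12-a->S10; S12-b->S11; S12-c->S12

A DFA must remember the last 2 symbols (since which symbol is second-to-last isn't known until the input ends). Use one state per possible window of the last ≤2 symbols; accept from those whose window starts with `c`.
A 13-state machine:
          a    b    c  
>  S0     S1   S2   S3 
   S1     S4   S5   S6 
   S2     S7   S8   S9 
   S3    S10  S11  S12 
   S4     S4   S5   S6 
   S5     S7   S8   S9 
   S6    S10  S11  S12 
   S7     S4   S5   S6 
   S8     S7   S8   S9 
   S9    S10  S11  S12 
 * S10    S4   S5   S6 
 * S11    S7   S8   S9 
 * S12   S10  S11  S12 
(> = start, * = accepting)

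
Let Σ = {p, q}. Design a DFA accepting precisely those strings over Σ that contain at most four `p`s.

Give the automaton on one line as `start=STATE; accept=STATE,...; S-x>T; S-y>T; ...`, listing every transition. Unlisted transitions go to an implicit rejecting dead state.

start=S0; accept=S0,S1,S2,S3,S4; S0-p>S1; S0-q>S0; S1-p>S2; S1-q>S1; S2-p>S3; S2-q>S2; S3-p>S4; S3-q>S3; S4-p>S5; S4-q>S4; S5-p>S5; S5-q>S5

Only the number of `p`s matters, and only up to 5. Make a chain S0 → S1 → S2 → S3 → S4 → S5 advanced by each `p` (with S5 absorbing); every other symbol self-loops. The accepting set is {S0, S1, S2, S3, S4}.
A 6-state machine:
        p   q  
>* S0   S1  S0 
 * S1   S2  S1 
 * S2   S3  S2 
 * S3   S4  S3 
 * S4   S5  S4 
   S5   S5  S5 
(> = start, * = accepting)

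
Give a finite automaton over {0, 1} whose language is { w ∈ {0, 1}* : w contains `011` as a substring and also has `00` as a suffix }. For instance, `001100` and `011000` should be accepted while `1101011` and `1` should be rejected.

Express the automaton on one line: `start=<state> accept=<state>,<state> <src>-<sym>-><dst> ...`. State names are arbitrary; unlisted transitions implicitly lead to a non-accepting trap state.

start=q0 accept=q5 q0-0->q1 q0-1->q0 q1-0->q1 q1-1->q2 q2-0->q1 q2-1->q3 q3-0->q4 q3-1->q3 q4-0->q5 q4-1->q3 q5-0->q5 q5-1->q3

Run two small machines in parallel and take their product. One (4 states) tracks whether and how much of `011` has been seen; the other (3 states) tracks how much of the suffix `00` has currently been matched. Each combined state is a pair, one component from each; accept when both components accept. Minimizing collapses redundant product states.
With 6 states:
        0   1  
>  q0   q1  q0 
   q1   q1  q2 
   q2   q1  q3 
   q3   q4  q3 
   q4   q5  q3 
 * q5   q5  q3 
(> = start, * = accepting)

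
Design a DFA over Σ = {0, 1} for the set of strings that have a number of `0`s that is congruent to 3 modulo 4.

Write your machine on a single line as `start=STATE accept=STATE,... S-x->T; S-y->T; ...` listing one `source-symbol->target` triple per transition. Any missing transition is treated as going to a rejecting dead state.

start=q0; accept=q3; q0-0->q1; q0-1->q0; q1-0->q2; q1-1->q1; q2-0->q3; q2-1->q2; q3-0->q0; q3-1->q3

Keep the running count of `0`s modulo 4: each `0` advances along the cycle q0 → q1 → q2 → q3 → q0 while other symbols loop. Accept at q3.
A 4-state machine:
        0   1  
>  q0   q1  q0 
   q1   q2  q1 
   q2   q3  q2 
 * q3   q0  q3 
(> = start, * = accepting)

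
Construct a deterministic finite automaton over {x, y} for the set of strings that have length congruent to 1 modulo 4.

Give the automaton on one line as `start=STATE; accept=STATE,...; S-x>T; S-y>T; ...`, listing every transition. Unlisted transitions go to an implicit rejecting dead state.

Count input length modulo 4: every symbol advances one step around the cycle s0 → s1 → s2 → s3 → s0. Accept at s1.
A 4-state machine:
        x   y  
>  s0   s1  s1 
 * s1   s2  s2 
   s2   s3  s3 
   s3   s0  s0 
(> = start, * = accepting)

start=s0; accept=s1; s0-x>s1; s0-y>s1; s1-x>s2; s1-y>s2; s2-x>s3; s2-y>s3; s3-x>s0; s3-y>s0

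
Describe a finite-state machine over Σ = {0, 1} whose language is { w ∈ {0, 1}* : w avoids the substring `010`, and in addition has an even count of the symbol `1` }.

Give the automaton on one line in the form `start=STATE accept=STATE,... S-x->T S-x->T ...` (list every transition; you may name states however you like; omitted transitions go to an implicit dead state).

Build one automaton per condition and run them in lockstep. One (4 states) tracks partial matches of the forbidden pattern `010`; the other (2 states) tracks the count of `1`s modulo 2. Each combined state is a pair, one component from each; accept when both components accept. Equivalent product states are then merged.
With 7 states:
        0   1  
>* s0   s1  s2 
 * s1   s1  s3 
   s2   s4  s0 
   s3   s5  s0 
   s4   s4  s6 
   s5   s5  s5 
 * s6   s5  s2 
(> = start, * = accepting)

start=s0 accept=s0,s1,s6 s0-0->s1 s0-1->s2 s1-0->s1 s1-1->s3 s2-0->s4 s2-1->s0 s3-0->s5 s3-1->s0 s4-0->s4 s4-1->s6 s5-0->s5 s5-1->s5 s6-0->s5 s6-1->s2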